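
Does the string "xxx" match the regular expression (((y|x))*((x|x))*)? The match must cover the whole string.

yes

Split as ε·xxx: ((y|x))* matches ε and ((x|x))* matches xxx.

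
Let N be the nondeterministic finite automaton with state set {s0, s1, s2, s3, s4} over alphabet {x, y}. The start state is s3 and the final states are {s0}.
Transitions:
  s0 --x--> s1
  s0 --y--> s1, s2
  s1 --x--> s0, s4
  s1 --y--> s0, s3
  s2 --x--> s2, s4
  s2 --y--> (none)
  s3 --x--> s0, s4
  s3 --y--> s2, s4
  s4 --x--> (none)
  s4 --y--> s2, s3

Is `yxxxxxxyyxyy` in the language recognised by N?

Start: {s3}
read y: {s2, s4}
read x: {s2, s4}
read x: {s2, s4}
read x: {s2, s4}
read x: {s2, s4}
read x: {s2, s4}
read x: {s2, s4}
read y: {s2, s3}
read y: {s2, s4}
read x: {s2, s4}
read y: {s2, s3}
read y: {s2, s4}
Reachable ∩ accepting = {} — empty.

rejected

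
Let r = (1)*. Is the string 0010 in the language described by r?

0010 cannot be split into zero or more pieces each matching 1.

no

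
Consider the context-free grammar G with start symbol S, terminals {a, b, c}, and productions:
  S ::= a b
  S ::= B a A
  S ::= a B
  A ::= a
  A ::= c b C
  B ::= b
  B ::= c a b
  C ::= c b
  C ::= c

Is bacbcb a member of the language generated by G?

yes

S ⇒ BaA ⇒ baA ⇒ bacbC ⇒ bacbcb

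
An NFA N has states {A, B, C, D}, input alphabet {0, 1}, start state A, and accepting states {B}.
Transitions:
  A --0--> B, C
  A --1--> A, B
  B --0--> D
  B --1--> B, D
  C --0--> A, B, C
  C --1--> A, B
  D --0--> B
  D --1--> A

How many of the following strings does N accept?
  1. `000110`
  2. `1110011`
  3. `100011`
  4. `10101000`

4

`000110`: accepted
`1110011`: accepted
`100011`: accepted
`10101000`: accepted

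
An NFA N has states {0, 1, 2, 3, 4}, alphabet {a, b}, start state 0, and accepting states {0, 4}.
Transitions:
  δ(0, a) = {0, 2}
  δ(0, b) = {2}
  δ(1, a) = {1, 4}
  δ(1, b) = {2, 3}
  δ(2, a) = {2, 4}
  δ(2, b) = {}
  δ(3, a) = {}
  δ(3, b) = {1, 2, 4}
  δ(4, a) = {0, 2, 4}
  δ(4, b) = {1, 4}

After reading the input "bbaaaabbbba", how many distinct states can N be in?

0

Start: {0}
read b: {2}
read b: {}
The reachable set is empty and stays empty for the remaining 9 symbols.
Final reachable set {} has 0 states.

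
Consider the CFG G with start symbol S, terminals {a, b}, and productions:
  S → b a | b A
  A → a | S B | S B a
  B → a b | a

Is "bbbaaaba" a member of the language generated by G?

yes

S ⇒ bA ⇒ bSBa ⇒ bbABa ⇒ bbSBBa ⇒ bbbaBBa ⇒ bbbaaBa ⇒ bbbaaaba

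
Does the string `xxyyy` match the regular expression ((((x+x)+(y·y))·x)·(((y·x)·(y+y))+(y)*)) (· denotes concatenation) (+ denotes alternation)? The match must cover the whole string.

yes

Split as xx·yyy: (((x+x)+(y·y))·x) matches xx and (((y·x)·(y+y))+(y)*) matches yyy.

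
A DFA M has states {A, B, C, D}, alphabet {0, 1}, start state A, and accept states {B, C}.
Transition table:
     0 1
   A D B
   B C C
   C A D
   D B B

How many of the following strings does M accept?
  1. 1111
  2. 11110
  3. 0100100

2

1111: accepted
11110: accepted
0100100: rejected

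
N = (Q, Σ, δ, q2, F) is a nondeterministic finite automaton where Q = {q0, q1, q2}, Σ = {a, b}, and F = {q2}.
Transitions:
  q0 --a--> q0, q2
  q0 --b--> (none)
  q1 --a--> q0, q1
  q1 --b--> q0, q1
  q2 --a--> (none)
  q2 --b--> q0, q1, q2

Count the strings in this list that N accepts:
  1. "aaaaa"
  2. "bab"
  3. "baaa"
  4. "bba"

"aaaaa": rejected
"bab": accepted
"baaa": accepted
"bba": accepted

3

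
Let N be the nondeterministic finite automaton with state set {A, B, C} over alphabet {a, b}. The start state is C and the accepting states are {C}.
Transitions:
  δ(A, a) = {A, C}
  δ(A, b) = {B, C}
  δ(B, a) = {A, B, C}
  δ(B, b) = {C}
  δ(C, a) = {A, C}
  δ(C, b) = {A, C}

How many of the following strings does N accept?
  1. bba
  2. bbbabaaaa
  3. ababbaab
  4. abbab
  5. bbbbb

5

bba: accepted
bbbabaaaa: accepted
ababbaab: accepted
abbab: accepted
bbbbb: accepted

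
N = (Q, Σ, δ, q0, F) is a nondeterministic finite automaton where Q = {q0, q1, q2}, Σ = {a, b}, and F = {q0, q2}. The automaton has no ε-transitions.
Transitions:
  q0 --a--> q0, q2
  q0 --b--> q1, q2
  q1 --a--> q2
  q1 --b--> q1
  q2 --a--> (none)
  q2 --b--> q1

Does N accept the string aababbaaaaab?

Start: {q0}
read a: {q0, q2}
read a: {q0, q2}
read b: {q1, q2}
read a: {q2}
read b: {q1}
read b: {q1}
read a: {q2}
read a: {}
The reachable set is empty and stays empty for the remaining 4 symbols.
Reachable ∩ accepting = {} — empty.

rejected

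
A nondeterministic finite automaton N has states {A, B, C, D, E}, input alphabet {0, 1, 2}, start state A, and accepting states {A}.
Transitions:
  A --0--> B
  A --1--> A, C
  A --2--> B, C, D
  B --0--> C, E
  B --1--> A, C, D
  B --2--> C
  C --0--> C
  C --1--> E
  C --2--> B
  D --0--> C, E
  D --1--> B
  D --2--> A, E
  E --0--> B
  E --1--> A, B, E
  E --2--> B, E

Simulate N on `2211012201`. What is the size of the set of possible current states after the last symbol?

Start: {A}
read 2: {B, C, D}
read 2: {A, B, C, E}
read 1: {A, B, C, D, E}
read 1: {A, B, C, D, E}
read 0: {B, C, E}
read 1: {A, B, C, D, E}
read 2: {A, B, C, D, E}
read 2: {A, B, C, D, E}
read 0: {B, C, E}
read 1: {A, B, C, D, E}
Final reachable set {A, B, C, D, E} has 5 states.

5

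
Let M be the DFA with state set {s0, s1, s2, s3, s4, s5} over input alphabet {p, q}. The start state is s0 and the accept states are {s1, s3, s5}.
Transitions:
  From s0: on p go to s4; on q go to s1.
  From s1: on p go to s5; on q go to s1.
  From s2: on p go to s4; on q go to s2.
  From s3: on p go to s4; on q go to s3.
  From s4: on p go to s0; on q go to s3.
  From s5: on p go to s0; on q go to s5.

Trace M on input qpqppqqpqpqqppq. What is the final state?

s1

s0 --q--> s1
s1 --p--> s5
s5 --q--> s5
s5 --p--> s0
s0 --p--> s4
s4 --q--> s3
s3 --q--> s3
s3 --p--> s4
s4 --q--> s3
s3 --p--> s4
s4 --q--> s3
s3 --q--> s3
s3 --p--> s4
s4 --p--> s0
s0 --q--> s1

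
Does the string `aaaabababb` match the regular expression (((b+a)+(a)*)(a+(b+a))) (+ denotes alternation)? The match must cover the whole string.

No split of aaaabababb into u·v has ((b+a)+(a)*) matching u and (a+(b+a)) matching v.

no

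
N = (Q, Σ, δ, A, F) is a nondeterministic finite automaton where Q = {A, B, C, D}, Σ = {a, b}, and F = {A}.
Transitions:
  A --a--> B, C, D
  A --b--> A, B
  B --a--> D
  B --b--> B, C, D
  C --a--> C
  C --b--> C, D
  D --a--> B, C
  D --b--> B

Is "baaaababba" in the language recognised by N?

rejected

Start: {A}
read b: {A, B}
read a: {B, C, D}
read a: {B, C, D}
read a: {B, C, D}
read a: {B, C, D}
read b: {B, C, D}
read a: {B, C, D}
read b: {B, C, D}
read b: {B, C, D}
read a: {B, C, D}
Reachable ∩ accepting = {} — empty.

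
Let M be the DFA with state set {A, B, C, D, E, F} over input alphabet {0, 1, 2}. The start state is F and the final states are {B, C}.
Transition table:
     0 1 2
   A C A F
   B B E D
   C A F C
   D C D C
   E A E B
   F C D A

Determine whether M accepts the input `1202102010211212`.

rejected

F --1--> D
D --2--> C
C --0--> A
A --2--> F
F --1--> D
D --0--> C
C --2--> C
C --0--> A
A --1--> A
A --0--> C
C --2--> C
C --1--> F
F --1--> D
D --2--> C
C --1--> F
F --2--> A
End in state A, which is not an accepting state.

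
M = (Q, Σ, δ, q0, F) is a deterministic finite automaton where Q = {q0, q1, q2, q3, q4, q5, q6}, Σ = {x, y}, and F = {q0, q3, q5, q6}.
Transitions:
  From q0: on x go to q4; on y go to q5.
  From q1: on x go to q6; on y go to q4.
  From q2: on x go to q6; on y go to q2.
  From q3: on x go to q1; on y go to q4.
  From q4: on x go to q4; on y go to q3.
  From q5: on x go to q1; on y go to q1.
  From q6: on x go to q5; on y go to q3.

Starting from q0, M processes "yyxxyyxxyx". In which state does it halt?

q0 --y--> q5
q5 --y--> q1
q1 --x--> q6
q6 --x--> q5
q5 --y--> q1
q1 --y--> q4
q4 --x--> q4
q4 --x--> q4
q4 --y--> q3
q3 --x--> q1

q1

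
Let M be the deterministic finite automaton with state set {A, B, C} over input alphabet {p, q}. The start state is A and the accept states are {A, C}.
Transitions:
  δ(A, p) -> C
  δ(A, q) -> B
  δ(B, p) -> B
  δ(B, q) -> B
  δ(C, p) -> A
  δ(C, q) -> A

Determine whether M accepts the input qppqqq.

A --q--> B
B --p--> B
B --p--> B
B --q--> B
B --q--> B
B --q--> B
End in state B, which is not an accepting state.

rejected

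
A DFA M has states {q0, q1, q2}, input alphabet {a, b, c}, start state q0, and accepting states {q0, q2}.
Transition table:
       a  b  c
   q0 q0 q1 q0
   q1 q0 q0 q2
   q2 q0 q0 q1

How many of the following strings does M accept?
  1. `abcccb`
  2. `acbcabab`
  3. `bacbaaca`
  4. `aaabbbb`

3

`abcccb`: accepted
`acbcabab`: rejected
`bacbaaca`: accepted
`aaabbbb`: accepted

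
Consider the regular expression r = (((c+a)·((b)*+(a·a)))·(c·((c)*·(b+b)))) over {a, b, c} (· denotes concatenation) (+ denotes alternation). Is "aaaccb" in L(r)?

yes

Split as aaa·ccb: ((c+a)·((b)*+(a·a))) matches aaa and (c·((c)*·(b+b))) matches ccb.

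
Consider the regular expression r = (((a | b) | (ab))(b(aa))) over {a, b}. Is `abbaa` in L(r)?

Split as ab·baa: ((a|b)|(ab)) matches ab and (b(aa)) matches baa.

yes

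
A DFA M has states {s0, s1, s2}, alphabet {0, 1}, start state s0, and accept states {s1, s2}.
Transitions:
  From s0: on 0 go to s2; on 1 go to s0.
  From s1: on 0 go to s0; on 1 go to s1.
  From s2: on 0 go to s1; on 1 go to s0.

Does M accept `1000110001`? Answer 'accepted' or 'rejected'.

s0 --1--> s0
s0 --0--> s2
s2 --0--> s1
s1 --0--> s0
s0 --1--> s0
s0 --1--> s0
s0 --0--> s2
s2 --0--> s1
s1 --0--> s0
s0 --1--> s0
End in state s0, which is not an accepting state.

rejected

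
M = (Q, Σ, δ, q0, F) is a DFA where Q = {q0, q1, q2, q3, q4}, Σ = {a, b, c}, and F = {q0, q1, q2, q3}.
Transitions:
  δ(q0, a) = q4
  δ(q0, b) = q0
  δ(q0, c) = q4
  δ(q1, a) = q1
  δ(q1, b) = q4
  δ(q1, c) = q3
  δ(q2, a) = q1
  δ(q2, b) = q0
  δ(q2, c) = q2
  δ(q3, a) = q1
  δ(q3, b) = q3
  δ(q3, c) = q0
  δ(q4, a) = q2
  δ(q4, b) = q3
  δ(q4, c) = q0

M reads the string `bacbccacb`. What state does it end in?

q0

q0 --b--> q0
q0 --a--> q4
q4 --c--> q0
q0 --b--> q0
q0 --c--> q4
q4 --c--> q0
q0 --a--> q4
q4 --c--> q0
q0 --b--> q0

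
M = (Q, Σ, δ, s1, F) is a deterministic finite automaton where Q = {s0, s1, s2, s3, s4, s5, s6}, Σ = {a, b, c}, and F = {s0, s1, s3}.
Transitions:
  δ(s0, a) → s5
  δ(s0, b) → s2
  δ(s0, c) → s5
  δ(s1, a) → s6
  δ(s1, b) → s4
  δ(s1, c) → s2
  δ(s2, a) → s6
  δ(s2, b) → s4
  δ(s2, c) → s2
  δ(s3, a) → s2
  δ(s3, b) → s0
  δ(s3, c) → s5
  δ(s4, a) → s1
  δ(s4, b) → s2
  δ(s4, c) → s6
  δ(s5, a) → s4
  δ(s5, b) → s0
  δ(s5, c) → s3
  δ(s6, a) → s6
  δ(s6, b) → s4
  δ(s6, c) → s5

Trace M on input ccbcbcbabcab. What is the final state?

s1 --c--> s2
s2 --c--> s2
s2 --b--> s4
s4 --c--> s6
s6 --b--> s4
s4 --c--> s6
s6 --b--> s4
s4 --a--> s1
s1 --b--> s4
s4 --c--> s6
s6 --a--> s6
s6 --b--> s4

s4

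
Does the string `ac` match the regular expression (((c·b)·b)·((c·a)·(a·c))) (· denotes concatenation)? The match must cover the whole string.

No split of ac into u·v has ((c·b)·b) matching u and ((c·a)·(a·c)) matching v.

no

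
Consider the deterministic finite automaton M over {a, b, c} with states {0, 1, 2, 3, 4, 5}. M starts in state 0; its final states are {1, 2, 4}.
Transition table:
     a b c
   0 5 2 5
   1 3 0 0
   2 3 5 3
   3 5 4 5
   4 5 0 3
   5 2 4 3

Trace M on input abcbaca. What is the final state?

5

0 --a--> 5
5 --b--> 4
4 --c--> 3
3 --b--> 4
4 --a--> 5
5 --c--> 3
3 --a--> 5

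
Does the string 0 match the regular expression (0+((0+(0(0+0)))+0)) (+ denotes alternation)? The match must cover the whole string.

yes

The left alternative 0 matches 0.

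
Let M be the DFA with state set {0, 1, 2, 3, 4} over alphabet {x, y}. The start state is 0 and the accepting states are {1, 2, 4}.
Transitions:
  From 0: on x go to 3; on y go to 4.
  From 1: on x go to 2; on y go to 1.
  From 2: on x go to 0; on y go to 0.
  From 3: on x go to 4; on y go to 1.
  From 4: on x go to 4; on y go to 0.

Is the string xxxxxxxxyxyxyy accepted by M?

accepted

0 --x--> 3
3 --x--> 4
4 --x--> 4
4 --x--> 4
4 --x--> 4
4 --x--> 4
4 --x--> 4
4 --x--> 4
4 --y--> 0
0 --x--> 3
3 --y--> 1
1 --x--> 2
2 --y--> 0
0 --y--> 4
End in state 4, which is an accepting state.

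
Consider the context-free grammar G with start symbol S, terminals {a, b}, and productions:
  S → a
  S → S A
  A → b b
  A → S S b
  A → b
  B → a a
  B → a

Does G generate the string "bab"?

no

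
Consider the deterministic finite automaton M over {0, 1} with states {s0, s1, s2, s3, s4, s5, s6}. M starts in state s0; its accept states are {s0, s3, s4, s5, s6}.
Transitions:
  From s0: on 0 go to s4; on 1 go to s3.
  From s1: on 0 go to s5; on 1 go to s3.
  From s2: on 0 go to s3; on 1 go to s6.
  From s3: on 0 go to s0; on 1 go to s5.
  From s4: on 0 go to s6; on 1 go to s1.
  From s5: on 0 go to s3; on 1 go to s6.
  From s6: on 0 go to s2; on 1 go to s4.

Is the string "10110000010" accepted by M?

s0 --1--> s3
s3 --0--> s0
s0 --1--> s3
s3 --1--> s5
s5 --0--> s3
s3 --0--> s0
s0 --0--> s4
s4 --0--> s6
s6 --0--> s2
s2 --1--> s6
s6 --0--> s2
End in state s2, which is not an accepting state.

rejected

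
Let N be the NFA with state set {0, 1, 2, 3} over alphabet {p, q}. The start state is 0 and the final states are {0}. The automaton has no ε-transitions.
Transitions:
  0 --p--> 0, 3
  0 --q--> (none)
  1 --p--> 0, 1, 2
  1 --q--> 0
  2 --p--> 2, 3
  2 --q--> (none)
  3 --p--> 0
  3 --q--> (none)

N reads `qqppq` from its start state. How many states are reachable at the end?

Start: {0}
read q: {}
The reachable set is empty and stays empty for the remaining 4 symbols.
Final reachable set {} has 0 states.

0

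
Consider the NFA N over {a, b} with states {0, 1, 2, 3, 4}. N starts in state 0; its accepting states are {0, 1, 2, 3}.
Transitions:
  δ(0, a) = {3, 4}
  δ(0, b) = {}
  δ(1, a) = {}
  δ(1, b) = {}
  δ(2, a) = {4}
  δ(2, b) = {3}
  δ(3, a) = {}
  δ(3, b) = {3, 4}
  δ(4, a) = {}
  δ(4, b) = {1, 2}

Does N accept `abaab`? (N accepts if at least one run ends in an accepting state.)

rejected

Start: {0}
read a: {3, 4}
read b: {1, 2, 3, 4}
read a: {4}
read a: {}
The reachable set is empty and stays empty for the remaining 1 symbol.
Reachable ∩ accepting = {} — empty.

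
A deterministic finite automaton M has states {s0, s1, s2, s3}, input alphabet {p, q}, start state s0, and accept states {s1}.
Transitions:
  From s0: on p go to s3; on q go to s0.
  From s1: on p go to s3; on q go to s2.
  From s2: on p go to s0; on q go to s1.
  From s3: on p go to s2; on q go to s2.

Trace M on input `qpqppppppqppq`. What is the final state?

s0 --q--> s0
s0 --p--> s3
s3 --q--> s2
s2 --p--> s0
s0 --p--> s3
s3 --p--> s2
s2 --p--> s0
s0 --p--> s3
s3 --p--> s2
s2 --q--> s1
s1 --p--> s3
s3 --p--> s2
s2 --q--> s1

s1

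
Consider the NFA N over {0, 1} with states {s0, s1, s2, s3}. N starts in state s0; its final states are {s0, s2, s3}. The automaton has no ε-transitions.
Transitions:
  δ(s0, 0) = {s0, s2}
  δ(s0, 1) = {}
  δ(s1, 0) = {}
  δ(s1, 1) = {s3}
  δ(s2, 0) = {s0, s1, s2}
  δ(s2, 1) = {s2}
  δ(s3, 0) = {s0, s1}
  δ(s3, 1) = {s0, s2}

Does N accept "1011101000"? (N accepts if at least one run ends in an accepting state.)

rejected

Start: {s0}
read 1: {}
The reachable set is empty and stays empty for the remaining 9 symbols.
Reachable ∩ accepting = {} — empty.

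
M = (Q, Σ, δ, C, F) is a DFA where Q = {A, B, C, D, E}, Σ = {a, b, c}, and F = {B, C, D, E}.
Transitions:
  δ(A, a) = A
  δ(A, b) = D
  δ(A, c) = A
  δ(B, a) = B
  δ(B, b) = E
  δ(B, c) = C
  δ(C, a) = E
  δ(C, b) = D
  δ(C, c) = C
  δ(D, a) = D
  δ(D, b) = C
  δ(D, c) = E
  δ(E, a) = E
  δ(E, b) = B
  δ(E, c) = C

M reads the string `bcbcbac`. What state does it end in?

C --b--> D
D --c--> E
E --b--> B
B --c--> C
C --b--> D
D --a--> D
D --c--> E

E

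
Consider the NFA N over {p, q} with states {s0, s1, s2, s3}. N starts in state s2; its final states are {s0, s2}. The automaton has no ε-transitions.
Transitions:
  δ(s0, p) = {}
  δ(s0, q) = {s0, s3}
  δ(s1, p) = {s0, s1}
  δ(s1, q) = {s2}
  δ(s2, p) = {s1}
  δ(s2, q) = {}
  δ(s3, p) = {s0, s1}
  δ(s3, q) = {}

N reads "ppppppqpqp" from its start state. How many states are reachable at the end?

Start: {s2}
read p: {s1}
read p: {s0, s1}
read p: {s0, s1}
read p: {s0, s1}
read p: {s0, s1}
read p: {s0, s1}
read q: {s0, s2, s3}
read p: {s0, s1}
read q: {s0, s2, s3}
read p: {s0, s1}
Final reachable set {s0, s1} has 2 states.

2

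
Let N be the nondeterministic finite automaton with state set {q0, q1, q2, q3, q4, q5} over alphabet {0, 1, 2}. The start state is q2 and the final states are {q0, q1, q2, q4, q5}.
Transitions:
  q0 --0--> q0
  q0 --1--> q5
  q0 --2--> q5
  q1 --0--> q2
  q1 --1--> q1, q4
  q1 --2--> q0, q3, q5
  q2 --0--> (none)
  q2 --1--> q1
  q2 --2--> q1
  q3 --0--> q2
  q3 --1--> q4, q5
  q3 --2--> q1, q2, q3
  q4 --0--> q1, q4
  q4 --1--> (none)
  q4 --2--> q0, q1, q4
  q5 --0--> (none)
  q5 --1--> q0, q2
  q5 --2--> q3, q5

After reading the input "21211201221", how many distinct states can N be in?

Start: {q2}
read 2: {q1}
read 1: {q1, q4}
read 2: {q0, q1, q3, q4, q5}
read 1: {q0, q1, q2, q4, q5}
read 1: {q0, q1, q2, q4, q5}
read 2: {q0, q1, q3, q4, q5}
read 0: {q0, q1, q2, q4}
read 1: {q1, q4, q5}
read 2: {q0, q1, q3, q4, q5}
read 2: {q0, q1, q2, q3, q4, q5}
read 1: {q0, q1, q2, q4, q5}
Final reachable set {q0, q1, q2, q4, q5} has 5 states.

5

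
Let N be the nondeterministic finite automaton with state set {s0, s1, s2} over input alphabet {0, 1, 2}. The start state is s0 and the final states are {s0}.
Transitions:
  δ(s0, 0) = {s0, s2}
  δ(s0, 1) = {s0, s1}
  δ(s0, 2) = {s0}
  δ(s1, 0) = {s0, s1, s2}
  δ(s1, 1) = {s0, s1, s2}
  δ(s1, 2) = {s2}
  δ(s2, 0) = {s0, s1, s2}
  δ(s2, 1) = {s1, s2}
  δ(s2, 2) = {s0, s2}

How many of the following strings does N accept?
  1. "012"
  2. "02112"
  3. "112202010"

"012": accepted
"02112": accepted
"112202010": accepted

3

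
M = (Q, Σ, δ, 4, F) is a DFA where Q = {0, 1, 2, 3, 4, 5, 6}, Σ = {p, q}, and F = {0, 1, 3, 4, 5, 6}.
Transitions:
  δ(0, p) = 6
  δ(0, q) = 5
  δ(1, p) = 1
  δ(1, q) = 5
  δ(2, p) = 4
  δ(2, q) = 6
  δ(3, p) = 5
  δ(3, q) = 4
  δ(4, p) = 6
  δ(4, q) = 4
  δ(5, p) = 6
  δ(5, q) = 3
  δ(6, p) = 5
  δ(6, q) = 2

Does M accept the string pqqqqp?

accepted

4 --p--> 6
6 --q--> 2
2 --q--> 6
6 --q--> 2
2 --q--> 6
6 --p--> 5
End in state 5, which is an accepting state.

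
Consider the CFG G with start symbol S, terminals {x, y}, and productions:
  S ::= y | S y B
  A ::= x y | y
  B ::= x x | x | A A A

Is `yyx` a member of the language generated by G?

yes

S ⇒ SyB ⇒ yyB ⇒ yyx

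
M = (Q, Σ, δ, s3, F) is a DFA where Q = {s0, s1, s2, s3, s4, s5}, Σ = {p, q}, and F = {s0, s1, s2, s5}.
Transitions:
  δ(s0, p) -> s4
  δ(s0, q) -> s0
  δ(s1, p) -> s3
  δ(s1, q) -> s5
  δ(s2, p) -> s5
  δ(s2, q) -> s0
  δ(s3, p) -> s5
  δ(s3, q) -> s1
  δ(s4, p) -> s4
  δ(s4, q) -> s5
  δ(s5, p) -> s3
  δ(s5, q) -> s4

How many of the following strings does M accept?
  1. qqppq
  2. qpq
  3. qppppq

qqppq: rejected
qpq: accepted
qppppq: rejected

1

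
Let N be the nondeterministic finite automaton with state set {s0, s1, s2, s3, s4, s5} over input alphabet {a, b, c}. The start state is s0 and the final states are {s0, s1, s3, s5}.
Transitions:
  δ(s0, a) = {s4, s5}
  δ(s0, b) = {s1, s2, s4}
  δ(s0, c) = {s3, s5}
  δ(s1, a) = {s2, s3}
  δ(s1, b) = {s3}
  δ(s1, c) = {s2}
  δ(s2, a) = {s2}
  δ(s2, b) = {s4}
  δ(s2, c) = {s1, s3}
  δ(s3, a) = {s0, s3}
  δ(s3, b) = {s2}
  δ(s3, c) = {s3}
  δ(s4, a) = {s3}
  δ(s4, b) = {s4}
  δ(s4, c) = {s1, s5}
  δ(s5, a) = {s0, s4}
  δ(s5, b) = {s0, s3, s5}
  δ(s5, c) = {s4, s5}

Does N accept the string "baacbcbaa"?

Start: {s0}
read b: {s1, s2, s4}
read a: {s2, s3}
read a: {s0, s2, s3}
read c: {s1, s3, s5}
read b: {s0, s2, s3, s5}
read c: {s1, s3, s4, s5}
read b: {s0, s2, s3, s4, s5}
read a: {s0, s2, s3, s4, s5}
read a: {s0, s2, s3, s4, s5}
Reachable ∩ accepting = {s0, s3, s5} — nonempty.

accepted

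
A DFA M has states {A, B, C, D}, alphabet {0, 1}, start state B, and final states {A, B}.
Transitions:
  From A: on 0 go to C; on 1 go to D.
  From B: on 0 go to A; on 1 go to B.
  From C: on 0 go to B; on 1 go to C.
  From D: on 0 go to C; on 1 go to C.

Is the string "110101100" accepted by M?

B --1--> B
B --1--> B
B --0--> A
A --1--> D
D --0--> C
C --1--> C
C --1--> C
C --0--> B
B --0--> A
End in state A, which is an accepting state.

accepted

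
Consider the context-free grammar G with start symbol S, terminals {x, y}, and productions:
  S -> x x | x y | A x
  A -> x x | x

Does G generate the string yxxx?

no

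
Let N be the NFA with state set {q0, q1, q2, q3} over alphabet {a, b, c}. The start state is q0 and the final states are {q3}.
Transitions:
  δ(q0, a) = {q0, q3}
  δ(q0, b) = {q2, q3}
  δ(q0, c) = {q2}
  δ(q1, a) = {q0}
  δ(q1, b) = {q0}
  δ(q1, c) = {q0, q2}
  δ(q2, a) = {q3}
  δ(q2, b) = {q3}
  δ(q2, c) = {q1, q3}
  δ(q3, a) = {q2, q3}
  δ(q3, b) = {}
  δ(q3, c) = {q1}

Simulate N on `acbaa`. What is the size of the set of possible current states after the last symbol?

Start: {q0}
read a: {q0, q3}
read c: {q1, q2}
read b: {q0, q3}
read a: {q0, q2, q3}
read a: {q0, q2, q3}
Final reachable set {q0, q2, q3} has 3 states.

3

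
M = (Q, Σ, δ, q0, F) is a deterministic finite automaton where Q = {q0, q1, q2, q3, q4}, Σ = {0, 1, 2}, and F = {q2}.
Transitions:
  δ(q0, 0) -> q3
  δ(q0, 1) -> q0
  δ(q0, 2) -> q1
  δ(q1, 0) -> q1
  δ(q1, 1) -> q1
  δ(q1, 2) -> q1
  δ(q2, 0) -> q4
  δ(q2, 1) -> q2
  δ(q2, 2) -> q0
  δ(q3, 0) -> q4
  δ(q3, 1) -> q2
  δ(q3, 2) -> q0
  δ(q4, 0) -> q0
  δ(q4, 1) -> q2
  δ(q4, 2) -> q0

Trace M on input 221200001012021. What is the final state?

q1

q0 --2--> q1
q1 --2--> q1
q1 --1--> q1
q1 --2--> q1
q1 --0--> q1
q1 --0--> q1
q1 --0--> q1
q1 --0--> q1
q1 --1--> q1
q1 --0--> q1
q1 --1--> q1
q1 --2--> q1
q1 --0--> q1
q1 --2--> q1
q1 --1--> q1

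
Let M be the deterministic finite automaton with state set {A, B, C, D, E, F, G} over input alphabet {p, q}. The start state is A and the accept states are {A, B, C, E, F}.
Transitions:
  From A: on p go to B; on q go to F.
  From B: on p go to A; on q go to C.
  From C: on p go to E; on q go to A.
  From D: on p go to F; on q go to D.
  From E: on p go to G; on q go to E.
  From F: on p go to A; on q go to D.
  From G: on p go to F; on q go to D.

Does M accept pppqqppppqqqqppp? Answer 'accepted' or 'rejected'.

accepted

A --p--> B
B --p--> A
A --p--> B
B --q--> C
C --q--> A
A --p--> B
B --p--> A
A --p--> B
B --p--> A
A --q--> F
F --q--> D
D --q--> D
D --q--> D
D --p--> F
F --p--> A
A --p--> B
End in state B, which is an accepting state.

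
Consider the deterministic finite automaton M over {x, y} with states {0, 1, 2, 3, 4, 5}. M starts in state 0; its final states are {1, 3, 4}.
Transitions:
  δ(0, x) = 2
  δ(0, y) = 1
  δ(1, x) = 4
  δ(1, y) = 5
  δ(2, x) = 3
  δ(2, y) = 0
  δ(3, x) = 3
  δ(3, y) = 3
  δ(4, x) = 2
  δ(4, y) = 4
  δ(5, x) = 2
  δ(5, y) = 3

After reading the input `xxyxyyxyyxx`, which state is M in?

0 --x--> 2
2 --x--> 3
3 --y--> 3
3 --x--> 3
3 --y--> 3
3 --y--> 3
3 --x--> 3
3 --y--> 3
3 --y--> 3
3 --x--> 3
3 --x--> 3

3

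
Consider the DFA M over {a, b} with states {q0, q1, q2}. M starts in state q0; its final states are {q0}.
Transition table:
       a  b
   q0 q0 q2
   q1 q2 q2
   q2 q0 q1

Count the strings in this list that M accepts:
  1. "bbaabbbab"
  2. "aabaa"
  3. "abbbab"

1

"bbaabbbab": rejected
"aabaa": accepted
"abbbab": rejected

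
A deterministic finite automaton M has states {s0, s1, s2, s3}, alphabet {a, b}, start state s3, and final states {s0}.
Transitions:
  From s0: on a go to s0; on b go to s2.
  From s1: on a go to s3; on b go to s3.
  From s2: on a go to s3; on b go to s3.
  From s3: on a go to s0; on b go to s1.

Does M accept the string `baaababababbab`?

s3 --b--> s1
s1 --a--> s3
s3 --a--> s0
s0 --a--> s0
s0 --b--> s2
s2 --a--> s3
s3 --b--> s1
s1 --a--> s3
s3 --b--> s1
s1 --a--> s3
s3 --b--> s1
s1 --b--> s3
s3 --a--> s0
s0 --b--> s2
End in state s2, which is not an accepting state.

rejected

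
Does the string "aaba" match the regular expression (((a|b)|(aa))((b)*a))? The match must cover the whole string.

yes

Split as aa·ba: ((a|b)|(aa)) matches aa and ((b)*a) matches ba.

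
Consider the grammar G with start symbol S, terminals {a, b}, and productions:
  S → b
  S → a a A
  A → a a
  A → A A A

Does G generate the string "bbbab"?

no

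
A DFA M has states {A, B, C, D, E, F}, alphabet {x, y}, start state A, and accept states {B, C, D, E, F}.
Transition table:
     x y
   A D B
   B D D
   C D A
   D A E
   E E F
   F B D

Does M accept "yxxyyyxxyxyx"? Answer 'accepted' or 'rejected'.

A --y--> B
B --x--> D
D --x--> A
A --y--> B
B --y--> D
D --y--> E
E --x--> E
E --x--> E
E --y--> F
F --x--> B
B --y--> D
D --x--> A
End in state A, which is not an accepting state.

rejected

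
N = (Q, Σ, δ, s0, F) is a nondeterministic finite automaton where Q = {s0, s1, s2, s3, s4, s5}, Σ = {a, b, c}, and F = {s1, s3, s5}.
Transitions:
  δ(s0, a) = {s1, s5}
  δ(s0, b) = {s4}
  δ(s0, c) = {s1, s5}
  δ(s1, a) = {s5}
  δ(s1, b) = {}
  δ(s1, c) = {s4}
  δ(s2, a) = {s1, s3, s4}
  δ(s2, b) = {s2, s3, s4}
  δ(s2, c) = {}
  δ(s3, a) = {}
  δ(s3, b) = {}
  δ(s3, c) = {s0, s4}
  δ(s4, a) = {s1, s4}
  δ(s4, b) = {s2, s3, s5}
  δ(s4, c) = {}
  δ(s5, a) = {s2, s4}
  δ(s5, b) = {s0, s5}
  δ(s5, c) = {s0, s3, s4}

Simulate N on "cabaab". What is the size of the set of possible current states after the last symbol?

Start: {s0}
read c: {s1, s5}
read a: {s2, s4, s5}
read b: {s0, s2, s3, s4, s5}
read a: {s1, s2, s3, s4, s5}
read a: {s1, s2, s3, s4, s5}
read b: {s0, s2, s3, s4, s5}
Final reachable set {s0, s2, s3, s4, s5} has 5 states.

5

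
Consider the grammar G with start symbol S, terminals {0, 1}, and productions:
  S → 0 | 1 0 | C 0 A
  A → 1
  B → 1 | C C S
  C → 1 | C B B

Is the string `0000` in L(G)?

no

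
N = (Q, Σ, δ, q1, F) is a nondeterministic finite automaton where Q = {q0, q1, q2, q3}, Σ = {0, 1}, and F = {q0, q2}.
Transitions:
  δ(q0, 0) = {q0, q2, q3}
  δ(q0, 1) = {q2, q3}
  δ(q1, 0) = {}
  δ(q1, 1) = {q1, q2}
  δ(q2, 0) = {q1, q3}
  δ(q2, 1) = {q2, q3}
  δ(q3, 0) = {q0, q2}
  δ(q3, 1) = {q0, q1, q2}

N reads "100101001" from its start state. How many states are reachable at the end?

4

Start: {q1}
read 1: {q1, q2}
read 0: {q1, q3}
read 0: {q0, q2}
read 1: {q2, q3}
read 0: {q0, q1, q2, q3}
read 1: {q0, q1, q2, q3}
read 0: {q0, q1, q2, q3}
read 0: {q0, q1, q2, q3}
read 1: {q0, q1, q2, q3}
Final reachable set {q0, q1, q2, q3} has 4 states.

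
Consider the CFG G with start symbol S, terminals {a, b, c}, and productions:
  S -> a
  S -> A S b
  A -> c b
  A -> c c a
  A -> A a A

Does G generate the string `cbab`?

yes

S ⇒ ASb ⇒ cbSb ⇒ cbab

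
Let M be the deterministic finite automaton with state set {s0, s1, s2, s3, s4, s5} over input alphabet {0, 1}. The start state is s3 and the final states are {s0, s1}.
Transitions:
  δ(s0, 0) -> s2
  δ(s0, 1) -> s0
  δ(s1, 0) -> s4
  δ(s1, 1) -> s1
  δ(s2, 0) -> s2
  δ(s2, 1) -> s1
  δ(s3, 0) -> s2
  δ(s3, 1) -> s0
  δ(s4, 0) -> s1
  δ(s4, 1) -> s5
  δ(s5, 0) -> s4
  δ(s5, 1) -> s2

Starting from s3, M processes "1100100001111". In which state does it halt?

s1

s3 --1--> s0
s0 --1--> s0
s0 --0--> s2
s2 --0--> s2
s2 --1--> s1
s1 --0--> s4
s4 --0--> s1
s1 --0--> s4
s4 --0--> s1
s1 --1--> s1
s1 --1--> s1
s1 --1--> s1
s1 --1--> s1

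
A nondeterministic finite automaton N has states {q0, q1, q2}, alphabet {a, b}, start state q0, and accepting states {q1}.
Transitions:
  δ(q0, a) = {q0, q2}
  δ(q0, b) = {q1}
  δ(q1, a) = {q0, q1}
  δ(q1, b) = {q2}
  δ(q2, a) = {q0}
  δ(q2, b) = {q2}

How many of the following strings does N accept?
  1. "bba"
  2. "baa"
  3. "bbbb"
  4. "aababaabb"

"bba": rejected
"baa": accepted
"bbbb": rejected
"aababaabb": rejected

1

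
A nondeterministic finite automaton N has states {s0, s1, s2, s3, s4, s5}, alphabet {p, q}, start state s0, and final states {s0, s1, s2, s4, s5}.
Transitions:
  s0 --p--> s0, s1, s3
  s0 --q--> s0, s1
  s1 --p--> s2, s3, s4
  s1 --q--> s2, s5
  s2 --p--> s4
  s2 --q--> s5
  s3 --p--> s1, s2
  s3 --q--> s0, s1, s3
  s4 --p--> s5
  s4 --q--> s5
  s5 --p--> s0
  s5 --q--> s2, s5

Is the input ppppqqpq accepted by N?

accepted

Start: {s0}
read p: {s0, s1, s3}
read p: {s0, s1, s2, s3, s4}
read p: {s0, s1, s2, s3, s4, s5}
read p: {s0, s1, s2, s3, s4, s5}
read q: {s0, s1, s2, s3, s5}
read q: {s0, s1, s2, s3, s5}
read p: {s0, s1, s2, s3, s4}
read q: {s0, s1, s2, s3, s5}
Reachable ∩ accepting = {s0, s1, s2, s5} — nonempty.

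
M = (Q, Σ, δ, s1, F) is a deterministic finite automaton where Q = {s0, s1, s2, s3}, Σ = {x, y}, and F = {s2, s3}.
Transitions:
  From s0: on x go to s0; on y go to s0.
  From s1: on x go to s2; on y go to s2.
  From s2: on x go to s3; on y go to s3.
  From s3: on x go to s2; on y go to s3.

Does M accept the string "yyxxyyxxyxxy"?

accepted

s1 --y--> s2
s2 --y--> s3
s3 --x--> s2
s2 --x--> s3
s3 --y--> s3
s3 --y--> s3
s3 --x--> s2
s2 --x--> s3
s3 --y--> s3
s3 --x--> s2
s2 --x--> s3
s3 --y--> s3
End in state s3, which is an accepting state.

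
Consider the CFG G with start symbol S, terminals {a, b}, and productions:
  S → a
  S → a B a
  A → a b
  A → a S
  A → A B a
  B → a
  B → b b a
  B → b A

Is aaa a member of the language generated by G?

yes

S ⇒ aBa ⇒ aaa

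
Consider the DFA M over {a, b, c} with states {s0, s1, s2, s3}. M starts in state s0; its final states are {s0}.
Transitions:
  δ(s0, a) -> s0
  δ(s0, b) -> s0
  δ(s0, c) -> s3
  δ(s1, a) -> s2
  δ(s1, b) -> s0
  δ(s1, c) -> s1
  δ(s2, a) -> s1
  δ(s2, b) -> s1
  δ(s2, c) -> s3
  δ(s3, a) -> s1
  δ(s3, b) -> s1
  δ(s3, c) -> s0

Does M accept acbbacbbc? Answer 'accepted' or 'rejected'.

rejected

s0 --a--> s0
s0 --c--> s3
s3 --b--> s1
s1 --b--> s0
s0 --a--> s0
s0 --c--> s3
s3 --b--> s1
s1 --b--> s0
s0 --c--> s3
End in state s3, which is not an accepting state.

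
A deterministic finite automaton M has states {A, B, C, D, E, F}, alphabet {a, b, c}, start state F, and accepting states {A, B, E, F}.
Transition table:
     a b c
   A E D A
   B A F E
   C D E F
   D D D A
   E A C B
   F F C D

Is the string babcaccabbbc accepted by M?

accepted

F --b--> C
C --a--> D
D --b--> D
D --c--> A
A --a--> E
E --c--> B
B --c--> E
E --a--> A
A --b--> D
D --b--> D
D --b--> D
D --c--> A
End in state A, which is an accepting state.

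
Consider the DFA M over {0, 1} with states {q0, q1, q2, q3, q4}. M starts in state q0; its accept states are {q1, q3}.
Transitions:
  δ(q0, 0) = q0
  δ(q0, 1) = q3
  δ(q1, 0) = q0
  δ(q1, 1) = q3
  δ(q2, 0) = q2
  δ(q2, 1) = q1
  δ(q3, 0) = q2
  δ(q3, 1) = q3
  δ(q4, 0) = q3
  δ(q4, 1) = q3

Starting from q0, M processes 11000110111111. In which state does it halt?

q3

q0 --1--> q3
q3 --1--> q3
q3 --0--> q2
q2 --0--> q2
q2 --0--> q2
q2 --1--> q1
q1 --1--> q3
q3 --0--> q2
q2 --1--> q1
q1 --1--> q3
q3 --1--> q3
q3 --1--> q3
q3 --1--> q3
q3 --1--> q3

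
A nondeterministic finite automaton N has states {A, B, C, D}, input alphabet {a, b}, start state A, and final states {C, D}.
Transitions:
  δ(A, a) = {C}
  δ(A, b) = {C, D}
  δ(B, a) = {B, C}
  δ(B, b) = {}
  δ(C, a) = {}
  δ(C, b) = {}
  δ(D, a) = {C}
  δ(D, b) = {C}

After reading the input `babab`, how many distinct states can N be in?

Start: {A}
read b: {C, D}
read a: {C}
read b: {}
The reachable set is empty and stays empty for the remaining 2 symbols.
Final reachable set {} has 0 states.

0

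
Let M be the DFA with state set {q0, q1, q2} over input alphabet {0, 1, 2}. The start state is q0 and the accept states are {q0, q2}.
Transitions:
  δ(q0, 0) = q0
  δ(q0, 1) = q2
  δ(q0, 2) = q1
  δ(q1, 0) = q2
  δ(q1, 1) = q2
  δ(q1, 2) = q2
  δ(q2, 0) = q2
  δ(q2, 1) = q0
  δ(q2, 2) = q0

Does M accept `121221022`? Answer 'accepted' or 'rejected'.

q0 --1--> q2
q2 --2--> q0
q0 --1--> q2
q2 --2--> q0
q0 --2--> q1
q1 --1--> q2
q2 --0--> q2
q2 --2--> q0
q0 --2--> q1
End in state q1, which is not an accepting state.

rejected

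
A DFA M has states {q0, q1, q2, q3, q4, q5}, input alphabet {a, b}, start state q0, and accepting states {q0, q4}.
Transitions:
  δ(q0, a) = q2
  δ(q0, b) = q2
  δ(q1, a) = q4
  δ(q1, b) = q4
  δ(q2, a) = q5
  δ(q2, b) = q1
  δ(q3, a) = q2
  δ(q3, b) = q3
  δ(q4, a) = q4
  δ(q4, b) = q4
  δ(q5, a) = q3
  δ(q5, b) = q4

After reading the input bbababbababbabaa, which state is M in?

q4

q0 --b--> q2
q2 --b--> q1
q1 --a--> q4
q4 --b--> q4
q4 --a--> q4
q4 --b--> q4
q4 --b--> q4
q4 --a--> q4
q4 --b--> q4
q4 --a--> q4
q4 --b--> q4
q4 --b--> q4
q4 --a--> q4
q4 --b--> q4
q4 --a--> q4
q4 --a--> q4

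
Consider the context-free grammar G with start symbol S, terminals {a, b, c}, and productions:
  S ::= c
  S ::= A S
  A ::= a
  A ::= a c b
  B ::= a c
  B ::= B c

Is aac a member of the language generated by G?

yes

S ⇒ AS ⇒ aS ⇒ aAS ⇒ aaS ⇒ aac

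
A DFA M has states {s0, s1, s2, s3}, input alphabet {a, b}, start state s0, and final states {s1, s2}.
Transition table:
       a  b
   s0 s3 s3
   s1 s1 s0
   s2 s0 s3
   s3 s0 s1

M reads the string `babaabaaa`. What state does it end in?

s0 --b--> s3
s3 --a--> s0
s0 --b--> s3
s3 --a--> s0
s0 --a--> s3
s3 --b--> s1
s1 --a--> s1
s1 --a--> s1
s1 --a--> s1

s1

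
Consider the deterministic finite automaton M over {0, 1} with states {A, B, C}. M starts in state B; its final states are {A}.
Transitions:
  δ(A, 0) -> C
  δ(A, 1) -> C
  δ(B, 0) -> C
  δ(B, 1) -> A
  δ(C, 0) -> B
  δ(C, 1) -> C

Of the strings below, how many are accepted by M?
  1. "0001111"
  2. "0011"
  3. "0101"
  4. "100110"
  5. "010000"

"0001111": rejected
"0011": rejected
"0101": accepted
"100110": rejected
"010000": rejected

1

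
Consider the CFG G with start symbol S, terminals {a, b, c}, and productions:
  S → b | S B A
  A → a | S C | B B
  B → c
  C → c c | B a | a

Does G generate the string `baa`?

no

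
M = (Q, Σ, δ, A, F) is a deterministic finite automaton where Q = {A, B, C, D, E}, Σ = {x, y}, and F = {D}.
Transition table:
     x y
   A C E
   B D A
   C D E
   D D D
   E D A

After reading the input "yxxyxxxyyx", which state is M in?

A --y--> E
E --x--> D
D --x--> D
D --y--> D
D --x--> D
D --x--> D
D --x--> D
D --y--> D
D --y--> D
D --x--> D

D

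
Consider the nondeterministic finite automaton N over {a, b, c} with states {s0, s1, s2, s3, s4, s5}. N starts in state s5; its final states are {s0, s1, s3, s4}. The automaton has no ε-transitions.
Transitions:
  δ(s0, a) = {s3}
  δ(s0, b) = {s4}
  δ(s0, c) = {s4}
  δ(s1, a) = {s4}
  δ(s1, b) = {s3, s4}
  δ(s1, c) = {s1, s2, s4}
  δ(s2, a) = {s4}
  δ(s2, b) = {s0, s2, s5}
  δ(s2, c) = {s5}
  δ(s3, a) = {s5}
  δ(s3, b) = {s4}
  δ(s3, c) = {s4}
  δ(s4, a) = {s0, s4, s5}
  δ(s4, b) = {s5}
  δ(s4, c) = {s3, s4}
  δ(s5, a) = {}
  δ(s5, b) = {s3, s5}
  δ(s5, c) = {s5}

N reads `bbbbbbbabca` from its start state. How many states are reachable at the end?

3

Start: {s5}
read b: {s3, s5}
read b: {s3, s4, s5}
read b: {s3, s4, s5}
read b: {s3, s4, s5}
read b: {s3, s4, s5}
read b: {s3, s4, s5}
read b: {s3, s4, s5}
read a: {s0, s4, s5}
read b: {s3, s4, s5}
read c: {s3, s4, s5}
read a: {s0, s4, s5}
Final reachable set {s0, s4, s5} has 3 states.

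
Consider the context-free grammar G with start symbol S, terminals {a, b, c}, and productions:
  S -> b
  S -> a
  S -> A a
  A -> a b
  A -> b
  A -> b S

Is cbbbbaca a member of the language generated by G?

no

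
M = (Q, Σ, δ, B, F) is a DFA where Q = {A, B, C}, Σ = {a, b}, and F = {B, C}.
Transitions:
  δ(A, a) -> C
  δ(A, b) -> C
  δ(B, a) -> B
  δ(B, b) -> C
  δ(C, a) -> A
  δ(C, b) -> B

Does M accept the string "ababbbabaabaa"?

accepted

B --a--> B
B --b--> C
C --a--> A
A --b--> C
C --b--> B
B --b--> C
C --a--> A
A --b--> C
C --a--> A
A --a--> C
C --b--> B
B --a--> B
B --a--> B
End in state B, which is an accepting state.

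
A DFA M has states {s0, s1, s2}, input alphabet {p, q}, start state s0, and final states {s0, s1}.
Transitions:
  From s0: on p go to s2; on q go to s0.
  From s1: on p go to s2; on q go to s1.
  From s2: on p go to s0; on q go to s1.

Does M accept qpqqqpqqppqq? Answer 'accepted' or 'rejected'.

s0 --q--> s0
s0 --p--> s2
s2 --q--> s1
s1 --q--> s1
s1 --q--> s1
s1 --p--> s2
s2 --q--> s1
s1 --q--> s1
s1 --p--> s2
s2 --p--> s0
s0 --q--> s0
s0 --q--> s0
End in state s0, which is an accepting state.

accepted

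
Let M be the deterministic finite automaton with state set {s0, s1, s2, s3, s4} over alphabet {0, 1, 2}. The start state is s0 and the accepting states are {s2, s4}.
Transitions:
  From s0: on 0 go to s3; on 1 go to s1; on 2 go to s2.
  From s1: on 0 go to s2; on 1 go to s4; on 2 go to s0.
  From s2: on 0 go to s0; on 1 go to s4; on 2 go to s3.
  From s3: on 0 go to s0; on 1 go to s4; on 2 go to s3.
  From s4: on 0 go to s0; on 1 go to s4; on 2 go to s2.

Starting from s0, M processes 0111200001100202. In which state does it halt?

s0 --0--> s3
s3 --1--> s4
s4 --1--> s4
s4 --1--> s4
s4 --2--> s2
s2 --0--> s0
s0 --0--> s3
s3 --0--> s0
s0 --0--> s3
s3 --1--> s4
s4 --1--> s4
s4 --0--> s0
s0 --0--> s3
s3 --2--> s3
s3 --0--> s0
s0 --2--> s2

s2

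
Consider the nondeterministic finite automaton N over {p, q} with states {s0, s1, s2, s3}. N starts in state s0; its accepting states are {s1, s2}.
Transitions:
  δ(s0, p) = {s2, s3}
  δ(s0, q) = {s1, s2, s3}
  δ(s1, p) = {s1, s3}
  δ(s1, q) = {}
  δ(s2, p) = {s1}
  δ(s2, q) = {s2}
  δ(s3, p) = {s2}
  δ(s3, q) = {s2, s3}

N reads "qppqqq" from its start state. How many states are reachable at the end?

2

Start: {s0}
read q: {s1, s2, s3}
read p: {s1, s2, s3}
read p: {s1, s2, s3}
read q: {s2, s3}
read q: {s2, s3}
read q: {s2, s3}
Final reachable set {s2, s3} has 2 states.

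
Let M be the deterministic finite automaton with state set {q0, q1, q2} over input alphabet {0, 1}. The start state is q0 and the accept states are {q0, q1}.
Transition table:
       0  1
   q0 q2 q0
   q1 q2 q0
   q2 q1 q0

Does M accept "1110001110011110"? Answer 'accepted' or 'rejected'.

rejected

q0 --1--> q0
q0 --1--> q0
q0 --1--> q0
q0 --0--> q2
q2 --0--> q1
q1 --0--> q2
q2 --1--> q0
q0 --1--> q0
q0 --1--> q0
q0 --0--> q2
q2 --0--> q1
q1 --1--> q0
q0 --1--> q0
q0 --1--> q0
q0 --1--> q0
q0 --0--> q2
End in state q2, which is not an accepting state.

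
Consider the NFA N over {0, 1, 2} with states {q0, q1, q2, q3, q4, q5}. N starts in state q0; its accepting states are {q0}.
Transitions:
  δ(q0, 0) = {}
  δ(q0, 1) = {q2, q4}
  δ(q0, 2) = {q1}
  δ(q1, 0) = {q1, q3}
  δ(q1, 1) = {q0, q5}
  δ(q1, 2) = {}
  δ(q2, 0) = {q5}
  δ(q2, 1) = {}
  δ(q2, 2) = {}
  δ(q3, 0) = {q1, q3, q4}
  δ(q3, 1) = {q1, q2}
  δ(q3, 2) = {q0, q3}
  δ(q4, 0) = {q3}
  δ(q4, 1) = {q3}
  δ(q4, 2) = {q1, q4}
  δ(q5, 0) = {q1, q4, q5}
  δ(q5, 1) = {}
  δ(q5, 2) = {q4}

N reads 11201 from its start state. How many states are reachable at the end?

Start: {q0}
read 1: {q2, q4}
read 1: {q3}
read 2: {q0, q3}
read 0: {q1, q3, q4}
read 1: {q0, q1, q2, q3, q5}
Final reachable set {q0, q1, q2, q3, q5} has 5 states.

5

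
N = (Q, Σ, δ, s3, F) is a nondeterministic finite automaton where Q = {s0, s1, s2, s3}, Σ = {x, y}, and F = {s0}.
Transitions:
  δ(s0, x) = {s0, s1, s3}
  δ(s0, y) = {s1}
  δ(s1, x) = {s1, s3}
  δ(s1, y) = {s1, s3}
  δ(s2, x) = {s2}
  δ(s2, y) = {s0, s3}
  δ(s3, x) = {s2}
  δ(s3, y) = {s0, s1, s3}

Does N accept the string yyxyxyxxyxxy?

accepted

Start: {s3}
read y: {s0, s1, s3}
read y: {s0, s1, s3}
read x: {s0, s1, s2, s3}
read y: {s0, s1, s3}
read x: {s0, s1, s2, s3}
read y: {s0, s1, s3}
read x: {s0, s1, s2, s3}
read x: {s0, s1, s2, s3}
read y: {s0, s1, s3}
read x: {s0, s1, s2, s3}
read x: {s0, s1, s2, s3}
read y: {s0, s1, s3}
Reachable ∩ accepting = {s0} — nonempty.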